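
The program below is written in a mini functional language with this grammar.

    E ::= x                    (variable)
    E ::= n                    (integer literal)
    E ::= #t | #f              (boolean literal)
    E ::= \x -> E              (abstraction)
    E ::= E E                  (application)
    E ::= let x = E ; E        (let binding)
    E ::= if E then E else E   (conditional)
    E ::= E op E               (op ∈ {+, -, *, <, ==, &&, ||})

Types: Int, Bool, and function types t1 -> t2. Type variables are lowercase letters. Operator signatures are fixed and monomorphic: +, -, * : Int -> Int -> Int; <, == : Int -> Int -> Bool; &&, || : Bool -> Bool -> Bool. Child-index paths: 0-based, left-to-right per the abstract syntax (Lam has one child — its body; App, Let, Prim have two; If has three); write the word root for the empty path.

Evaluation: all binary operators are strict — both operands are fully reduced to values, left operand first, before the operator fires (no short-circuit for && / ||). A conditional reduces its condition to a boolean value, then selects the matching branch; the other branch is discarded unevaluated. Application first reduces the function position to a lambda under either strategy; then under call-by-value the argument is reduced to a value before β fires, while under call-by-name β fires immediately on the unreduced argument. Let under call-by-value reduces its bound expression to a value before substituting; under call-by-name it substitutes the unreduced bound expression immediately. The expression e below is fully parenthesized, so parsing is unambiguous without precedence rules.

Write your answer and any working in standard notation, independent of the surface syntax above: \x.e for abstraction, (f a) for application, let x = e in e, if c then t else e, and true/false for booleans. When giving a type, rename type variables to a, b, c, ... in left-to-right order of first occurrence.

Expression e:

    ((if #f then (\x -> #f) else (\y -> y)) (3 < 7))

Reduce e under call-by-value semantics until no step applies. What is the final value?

Answer: true

Trace:
step 0: ((if false then (\x.false) else (\y.y)) (3 < 7))
step 1: [if@0] ((\y.y) (3 < 7))
step 2: [delta@1] ((\y.y) true)
step 3: [beta@root] true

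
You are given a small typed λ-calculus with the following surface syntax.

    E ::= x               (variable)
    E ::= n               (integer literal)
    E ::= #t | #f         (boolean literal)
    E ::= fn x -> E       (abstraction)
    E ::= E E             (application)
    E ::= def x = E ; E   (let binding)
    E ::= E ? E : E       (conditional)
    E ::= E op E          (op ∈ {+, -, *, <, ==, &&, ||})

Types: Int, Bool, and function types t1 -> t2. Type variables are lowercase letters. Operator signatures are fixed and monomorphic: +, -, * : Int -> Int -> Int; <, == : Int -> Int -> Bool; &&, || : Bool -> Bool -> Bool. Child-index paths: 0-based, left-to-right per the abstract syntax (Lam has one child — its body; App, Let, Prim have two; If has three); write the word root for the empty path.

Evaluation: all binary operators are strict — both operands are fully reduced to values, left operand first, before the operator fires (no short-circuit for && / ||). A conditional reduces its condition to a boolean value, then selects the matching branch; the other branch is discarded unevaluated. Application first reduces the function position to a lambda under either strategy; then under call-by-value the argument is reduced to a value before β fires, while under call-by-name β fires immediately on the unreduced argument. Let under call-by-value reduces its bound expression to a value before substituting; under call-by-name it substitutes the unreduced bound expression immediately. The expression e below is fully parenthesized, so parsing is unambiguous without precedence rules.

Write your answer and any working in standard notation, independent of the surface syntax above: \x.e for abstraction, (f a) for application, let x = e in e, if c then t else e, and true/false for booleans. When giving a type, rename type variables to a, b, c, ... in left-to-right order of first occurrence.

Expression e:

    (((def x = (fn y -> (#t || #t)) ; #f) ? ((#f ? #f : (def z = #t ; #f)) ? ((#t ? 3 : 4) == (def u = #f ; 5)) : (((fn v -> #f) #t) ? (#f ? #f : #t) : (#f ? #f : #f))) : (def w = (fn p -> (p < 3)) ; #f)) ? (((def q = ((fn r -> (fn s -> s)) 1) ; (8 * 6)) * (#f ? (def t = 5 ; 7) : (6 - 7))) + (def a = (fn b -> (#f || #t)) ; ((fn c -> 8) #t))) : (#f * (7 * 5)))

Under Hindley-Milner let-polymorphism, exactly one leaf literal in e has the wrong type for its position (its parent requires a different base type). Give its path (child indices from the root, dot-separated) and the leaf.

Working:
  unify Bool ~ Bool
  unify Bool ~ Bool
\y._ : a -> Bool
let x : forall. a -> Bool
  unify Bool ~ Bool
  unify Bool ~ Bool
let z : Bool
  unify Bool ~ Bool
  unify Bool ~ Bool
  unify Bool ~ Bool
  unify Int ~ Int
  unify Int ~ Int
let u : Bool
  unify Int ~ Int
\v._ : b -> Bool
  unify b -> Bool ~ Bool -> c
  unify b ~ Bool
  unify Bool ~ c
_ _ : Bool
  unify Bool ~ Bool
  unify Bool ~ Bool
  unify Bool ~ Bool
  unify Bool ~ Bool
  unify Bool ~ Bool
  unify Bool ~ Bool
  unify Bool ~ Bool
p : d
  unify d ~ Int
  unify Int ~ Int
\p._ : Int -> Bool
let w : Int -> Bool
  unify Bool ~ Bool
  unify Bool ~ Bool
s : f
\s._ : f -> f
\r._ : e -> f -> f
  unify e -> f -> f ~ Int -> g
  unify e ~ Int
  unify f -> f ~ g
_ _ : f -> f
let q : forall. f -> f
  unify Int ~ Int
  unify Int ~ Int
  unify Int ~ Int
  unify Bool ~ Bool
let t : Int
  unify Int ~ Int
  unify Int ~ Int
  unify Int ~ Int
  unify Int ~ Int
  unify Int ~ Int
  unify Bool ~ Bool
  unify Bool ~ Bool
\b._ : h -> Bool
let a : forall. h -> Bool
\c._ : i -> Int
  unify i -> Int ~ Bool -> j
  unify i ~ Bool
  unify Int ~ j
_ _ : Int
  unify Int ~ Int
  unify Bool ~ Int
  FAIL: mismatch Bool ~ Int

Answer: 2.0 : false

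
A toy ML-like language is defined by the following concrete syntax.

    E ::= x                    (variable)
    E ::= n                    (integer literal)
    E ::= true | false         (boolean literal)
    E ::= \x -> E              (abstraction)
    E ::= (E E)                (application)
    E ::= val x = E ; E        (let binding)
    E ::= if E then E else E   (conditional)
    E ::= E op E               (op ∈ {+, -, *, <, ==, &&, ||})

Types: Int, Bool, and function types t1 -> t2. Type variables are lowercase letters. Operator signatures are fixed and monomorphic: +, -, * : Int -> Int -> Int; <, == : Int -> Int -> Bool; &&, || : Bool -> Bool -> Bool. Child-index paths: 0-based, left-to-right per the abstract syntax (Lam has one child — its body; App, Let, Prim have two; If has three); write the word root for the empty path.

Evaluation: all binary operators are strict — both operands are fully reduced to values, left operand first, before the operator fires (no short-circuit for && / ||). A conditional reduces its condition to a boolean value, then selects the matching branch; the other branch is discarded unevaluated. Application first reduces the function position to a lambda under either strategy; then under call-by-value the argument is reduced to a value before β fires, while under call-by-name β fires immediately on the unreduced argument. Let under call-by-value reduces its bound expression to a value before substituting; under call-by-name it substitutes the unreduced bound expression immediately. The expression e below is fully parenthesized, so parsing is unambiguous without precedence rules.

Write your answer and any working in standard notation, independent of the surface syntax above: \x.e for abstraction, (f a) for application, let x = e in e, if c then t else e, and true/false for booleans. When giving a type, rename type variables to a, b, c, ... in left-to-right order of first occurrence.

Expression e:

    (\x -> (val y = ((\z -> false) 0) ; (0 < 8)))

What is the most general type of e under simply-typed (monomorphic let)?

Answer: a -> Bool

Working:
\z._ : b -> Bool
  unify b -> Bool ~ Int -> c
  unify b ~ Int
  unify Bool ~ c
_ _ : Bool
let y : Bool
  unify Int ~ Int
  unify Int ~ Int
\x._ : a -> Bool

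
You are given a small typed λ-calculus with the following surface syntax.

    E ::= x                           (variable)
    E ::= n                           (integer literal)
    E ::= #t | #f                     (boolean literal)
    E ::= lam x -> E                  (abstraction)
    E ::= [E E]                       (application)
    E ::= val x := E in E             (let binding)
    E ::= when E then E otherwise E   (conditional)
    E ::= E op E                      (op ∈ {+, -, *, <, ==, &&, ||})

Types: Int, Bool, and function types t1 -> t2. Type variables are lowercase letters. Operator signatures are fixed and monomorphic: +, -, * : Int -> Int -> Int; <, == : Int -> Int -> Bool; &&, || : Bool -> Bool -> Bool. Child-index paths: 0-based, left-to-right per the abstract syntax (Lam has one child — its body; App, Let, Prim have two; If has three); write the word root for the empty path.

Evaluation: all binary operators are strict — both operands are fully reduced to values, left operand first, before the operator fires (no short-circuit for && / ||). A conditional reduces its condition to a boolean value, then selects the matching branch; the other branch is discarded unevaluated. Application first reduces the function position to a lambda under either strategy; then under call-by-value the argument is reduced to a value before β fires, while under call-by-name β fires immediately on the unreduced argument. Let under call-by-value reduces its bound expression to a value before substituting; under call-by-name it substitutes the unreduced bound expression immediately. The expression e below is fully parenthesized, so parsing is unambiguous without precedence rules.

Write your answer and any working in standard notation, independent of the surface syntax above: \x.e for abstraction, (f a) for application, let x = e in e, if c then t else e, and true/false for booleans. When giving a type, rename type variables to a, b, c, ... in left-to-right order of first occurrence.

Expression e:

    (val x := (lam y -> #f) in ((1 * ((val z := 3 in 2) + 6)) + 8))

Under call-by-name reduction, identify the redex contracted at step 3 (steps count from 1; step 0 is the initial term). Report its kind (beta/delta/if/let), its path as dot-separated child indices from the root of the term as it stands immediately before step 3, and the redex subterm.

Working:
step 0: (let x = (\y.false) in ((1 * ((let z = 3 in 2) + 6)) + 8))
step 1: [let@root] ((1 * ((let z = 3 in 2) + 6)) + 8)
step 2: [let@0.1.0] ((1 * (2 + 6)) + 8)
step 3: [delta@0.1] ((1 * 8) + 8)

Answer: delta at 0.1 : (2 + 6)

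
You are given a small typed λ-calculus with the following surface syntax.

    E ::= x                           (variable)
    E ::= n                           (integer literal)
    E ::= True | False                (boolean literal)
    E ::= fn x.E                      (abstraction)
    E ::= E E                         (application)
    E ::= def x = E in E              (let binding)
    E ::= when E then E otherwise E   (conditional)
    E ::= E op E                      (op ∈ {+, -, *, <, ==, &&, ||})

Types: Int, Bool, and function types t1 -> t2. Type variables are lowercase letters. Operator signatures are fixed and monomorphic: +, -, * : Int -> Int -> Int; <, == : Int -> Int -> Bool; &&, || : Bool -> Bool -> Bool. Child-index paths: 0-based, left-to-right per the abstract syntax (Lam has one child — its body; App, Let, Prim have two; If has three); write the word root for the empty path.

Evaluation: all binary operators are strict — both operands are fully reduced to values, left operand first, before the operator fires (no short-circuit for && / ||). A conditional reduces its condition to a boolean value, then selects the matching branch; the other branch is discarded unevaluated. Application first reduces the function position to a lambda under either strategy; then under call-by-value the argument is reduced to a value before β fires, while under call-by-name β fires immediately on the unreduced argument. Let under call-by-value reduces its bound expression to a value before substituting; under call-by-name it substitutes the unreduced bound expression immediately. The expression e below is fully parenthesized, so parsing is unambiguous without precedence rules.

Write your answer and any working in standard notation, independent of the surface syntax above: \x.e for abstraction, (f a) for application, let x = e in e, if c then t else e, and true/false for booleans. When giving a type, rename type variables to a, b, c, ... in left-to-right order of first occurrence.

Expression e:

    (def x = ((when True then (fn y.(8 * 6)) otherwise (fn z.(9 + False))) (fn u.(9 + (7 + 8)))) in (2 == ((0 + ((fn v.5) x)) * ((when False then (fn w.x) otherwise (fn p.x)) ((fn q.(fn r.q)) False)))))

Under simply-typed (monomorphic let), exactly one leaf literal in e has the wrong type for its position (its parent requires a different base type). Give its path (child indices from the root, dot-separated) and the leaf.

Working:
  unify Bool ~ Bool
  unify Int ~ Int
  unify Int ~ Int
\y._ : a -> Int
  unify Int ~ Int
  unify Bool ~ Int
  FAIL: mismatch Bool ~ Int

Answer: 0.0.2.0.1 : false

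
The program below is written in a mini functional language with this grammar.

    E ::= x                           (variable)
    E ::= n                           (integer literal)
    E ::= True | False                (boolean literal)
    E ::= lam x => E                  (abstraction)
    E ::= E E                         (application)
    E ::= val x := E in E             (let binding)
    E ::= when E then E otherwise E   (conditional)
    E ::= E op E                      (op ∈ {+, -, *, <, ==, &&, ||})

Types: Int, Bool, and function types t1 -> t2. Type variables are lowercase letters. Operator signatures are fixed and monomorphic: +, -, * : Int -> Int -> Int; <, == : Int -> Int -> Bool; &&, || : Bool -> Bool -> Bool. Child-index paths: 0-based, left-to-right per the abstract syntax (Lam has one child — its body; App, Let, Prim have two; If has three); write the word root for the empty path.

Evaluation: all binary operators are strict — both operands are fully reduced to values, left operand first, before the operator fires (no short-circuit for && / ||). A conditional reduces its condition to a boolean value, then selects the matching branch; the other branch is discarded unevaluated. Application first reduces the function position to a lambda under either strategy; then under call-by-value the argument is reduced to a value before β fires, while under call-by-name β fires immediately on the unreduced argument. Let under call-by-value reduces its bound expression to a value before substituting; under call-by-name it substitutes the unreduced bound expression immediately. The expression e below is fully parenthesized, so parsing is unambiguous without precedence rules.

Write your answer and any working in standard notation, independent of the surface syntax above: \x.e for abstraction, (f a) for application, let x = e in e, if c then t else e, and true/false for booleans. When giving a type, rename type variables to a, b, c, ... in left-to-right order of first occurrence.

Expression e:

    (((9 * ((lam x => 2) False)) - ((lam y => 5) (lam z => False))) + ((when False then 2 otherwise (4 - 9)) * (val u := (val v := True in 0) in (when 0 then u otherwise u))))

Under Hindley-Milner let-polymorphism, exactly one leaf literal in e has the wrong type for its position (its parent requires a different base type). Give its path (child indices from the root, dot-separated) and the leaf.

Answer: 1.1.1.0 : 0

Working:
  unify Int ~ Int
\x._ : a -> Int
  unify a -> Int ~ Bool -> b
  unify a ~ Bool
  unify Int ~ b
_ _ : Int
  unify Int ~ Int
  unify Int ~ Int
\y._ : c -> Int
\z._ : d -> Bool
  unify c -> Int ~ (d -> Bool) -> e
  unify c ~ d -> Bool
  unify Int ~ e
_ _ : Int
  unify Int ~ Int
  unify Int ~ Int
  unify Bool ~ Bool
  unify Int ~ Int
  unify Int ~ Int
  unify Int ~ Int
  unify Int ~ Int
let v : Bool
let u : Int
  unify Int ~ Bool
  FAIL: mismatch Int ~ Bool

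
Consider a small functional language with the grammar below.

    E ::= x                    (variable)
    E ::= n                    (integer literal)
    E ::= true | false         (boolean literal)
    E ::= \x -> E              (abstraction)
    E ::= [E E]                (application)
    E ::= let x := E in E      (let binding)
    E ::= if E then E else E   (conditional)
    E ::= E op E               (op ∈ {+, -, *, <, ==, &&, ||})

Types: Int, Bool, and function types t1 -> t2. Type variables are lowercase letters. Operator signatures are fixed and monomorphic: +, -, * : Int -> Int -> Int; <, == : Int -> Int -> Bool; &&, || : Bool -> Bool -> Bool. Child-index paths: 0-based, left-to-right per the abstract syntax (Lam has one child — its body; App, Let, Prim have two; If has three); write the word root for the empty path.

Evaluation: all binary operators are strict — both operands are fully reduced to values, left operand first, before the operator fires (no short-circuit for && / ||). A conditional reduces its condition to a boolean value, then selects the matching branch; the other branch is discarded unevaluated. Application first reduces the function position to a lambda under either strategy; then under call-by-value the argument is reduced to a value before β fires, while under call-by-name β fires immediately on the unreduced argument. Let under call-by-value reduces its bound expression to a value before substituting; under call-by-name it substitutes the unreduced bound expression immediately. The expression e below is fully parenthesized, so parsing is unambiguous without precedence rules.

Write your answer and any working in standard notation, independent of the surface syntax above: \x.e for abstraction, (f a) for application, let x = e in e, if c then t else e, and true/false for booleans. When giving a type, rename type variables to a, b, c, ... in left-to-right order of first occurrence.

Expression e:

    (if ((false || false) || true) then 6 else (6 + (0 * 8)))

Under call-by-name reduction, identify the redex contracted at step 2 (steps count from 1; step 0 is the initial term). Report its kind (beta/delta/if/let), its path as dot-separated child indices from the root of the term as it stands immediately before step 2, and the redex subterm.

Derivation:
step 0: (if ((false || false) || true) then 6 else (6 + (0 * 8)))
step 1: [delta@0.0] (if (false || true) then 6 else (6 + (0 * 8)))
step 2: [delta@0] (if true then 6 else (6 + (0 * 8)))

Answer: delta at 0 : (false || true)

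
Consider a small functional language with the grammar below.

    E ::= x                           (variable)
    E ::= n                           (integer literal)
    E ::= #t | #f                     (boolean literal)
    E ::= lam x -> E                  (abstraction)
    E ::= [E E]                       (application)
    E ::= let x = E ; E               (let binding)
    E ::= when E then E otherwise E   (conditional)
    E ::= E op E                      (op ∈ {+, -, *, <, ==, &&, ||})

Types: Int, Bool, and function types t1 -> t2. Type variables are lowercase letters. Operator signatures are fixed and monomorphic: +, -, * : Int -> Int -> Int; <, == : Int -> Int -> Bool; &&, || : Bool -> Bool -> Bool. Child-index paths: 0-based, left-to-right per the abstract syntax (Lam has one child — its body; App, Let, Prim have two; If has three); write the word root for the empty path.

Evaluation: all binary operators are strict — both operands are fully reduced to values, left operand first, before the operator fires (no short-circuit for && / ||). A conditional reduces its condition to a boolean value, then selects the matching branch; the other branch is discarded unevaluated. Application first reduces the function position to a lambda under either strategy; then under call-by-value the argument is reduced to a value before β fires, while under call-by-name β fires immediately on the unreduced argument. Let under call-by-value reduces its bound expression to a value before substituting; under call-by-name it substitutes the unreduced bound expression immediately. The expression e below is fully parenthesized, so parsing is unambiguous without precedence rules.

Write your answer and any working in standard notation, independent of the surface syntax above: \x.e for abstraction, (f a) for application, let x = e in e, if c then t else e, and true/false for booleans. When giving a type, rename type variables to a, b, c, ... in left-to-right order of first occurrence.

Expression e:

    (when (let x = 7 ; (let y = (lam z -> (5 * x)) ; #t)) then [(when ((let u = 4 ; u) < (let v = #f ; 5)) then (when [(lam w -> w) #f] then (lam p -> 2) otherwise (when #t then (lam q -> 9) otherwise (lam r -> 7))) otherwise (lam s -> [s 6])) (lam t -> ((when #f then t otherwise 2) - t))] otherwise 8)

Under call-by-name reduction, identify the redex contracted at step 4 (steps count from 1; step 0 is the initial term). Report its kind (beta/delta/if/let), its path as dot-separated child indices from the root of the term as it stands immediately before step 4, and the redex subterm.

Answer: let at 0.0.0 : (let u = 4 in u)

Working:
step 0: (if (let x = 7 in (let y = (\z.(5 * x)) in true)) then ((if ((let u = 4 in u) < (let v = false in 5)) then (if ((\w.w) false) then (\p.2) else (if true then (\q.9) else (\r.7))) else (\s.(s 6))) (\t.((if false then t else 2) - t))) else 8)
step 1: [let@0] (if (let y = (\z.(5 * 7)) in true) then ((if ((let u = 4 in u) < (let v = false in 5)) then (if ((\w.w) false) then (\p.2) else (if true then (\q.9) else (\r.7))) else (\s.(s 6))) (\t.((if false then t else 2) - t))) else 8)
step 2: [let@0] (if true then ((if ((let u = 4 in u) < (let v = false in 5)) then (if ((\w.w) false) then (\p.2) else (if true then (\q.9) else (\r.7))) else (\s.(s 6))) (\t.((if false then t else 2) - t))) else 8)
step 3: [if@root] ((if ((let u = 4 in u) < (let v = false in 5)) then (if ((\w.w) false) then (\p.2) else (if true then (\q.9) else (\r.7))) else (\s.(s 6))) (\t.((if false then t else 2) - t)))
step 4: [let@0.0.0] ((if (4 < (let v = false in 5)) then (if ((\w.w) false) then (\p.2) else (if true then (\q.9) else (\r.7))) else (\s.(s 6))) (\t.((if false then t else 2) - t)))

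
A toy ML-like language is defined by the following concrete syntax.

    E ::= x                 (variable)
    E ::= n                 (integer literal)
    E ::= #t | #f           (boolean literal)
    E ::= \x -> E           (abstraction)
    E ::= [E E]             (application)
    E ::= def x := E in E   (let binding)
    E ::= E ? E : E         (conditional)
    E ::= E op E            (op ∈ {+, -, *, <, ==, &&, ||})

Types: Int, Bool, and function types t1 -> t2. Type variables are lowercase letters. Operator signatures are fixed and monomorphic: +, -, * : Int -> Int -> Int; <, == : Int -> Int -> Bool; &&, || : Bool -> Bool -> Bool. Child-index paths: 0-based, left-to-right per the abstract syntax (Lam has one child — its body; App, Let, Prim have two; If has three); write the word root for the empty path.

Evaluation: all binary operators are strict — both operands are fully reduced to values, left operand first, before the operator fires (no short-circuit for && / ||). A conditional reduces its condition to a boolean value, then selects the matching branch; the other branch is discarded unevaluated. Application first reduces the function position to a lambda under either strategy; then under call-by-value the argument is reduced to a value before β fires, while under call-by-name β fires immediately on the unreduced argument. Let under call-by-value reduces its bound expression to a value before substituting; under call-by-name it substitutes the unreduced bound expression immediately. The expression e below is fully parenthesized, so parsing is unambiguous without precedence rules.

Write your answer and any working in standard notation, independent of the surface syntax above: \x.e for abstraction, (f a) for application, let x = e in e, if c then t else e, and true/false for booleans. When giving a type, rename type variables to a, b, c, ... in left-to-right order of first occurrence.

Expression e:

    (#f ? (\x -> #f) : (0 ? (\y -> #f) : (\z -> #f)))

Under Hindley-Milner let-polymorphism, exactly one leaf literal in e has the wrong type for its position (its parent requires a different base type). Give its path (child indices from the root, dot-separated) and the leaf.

Answer: 2.0 : 0

Derivation:
  unify Bool ~ Bool
\x._ : a -> Bool
  unify Int ~ Bool
  FAIL: mismatch Int ~ Bool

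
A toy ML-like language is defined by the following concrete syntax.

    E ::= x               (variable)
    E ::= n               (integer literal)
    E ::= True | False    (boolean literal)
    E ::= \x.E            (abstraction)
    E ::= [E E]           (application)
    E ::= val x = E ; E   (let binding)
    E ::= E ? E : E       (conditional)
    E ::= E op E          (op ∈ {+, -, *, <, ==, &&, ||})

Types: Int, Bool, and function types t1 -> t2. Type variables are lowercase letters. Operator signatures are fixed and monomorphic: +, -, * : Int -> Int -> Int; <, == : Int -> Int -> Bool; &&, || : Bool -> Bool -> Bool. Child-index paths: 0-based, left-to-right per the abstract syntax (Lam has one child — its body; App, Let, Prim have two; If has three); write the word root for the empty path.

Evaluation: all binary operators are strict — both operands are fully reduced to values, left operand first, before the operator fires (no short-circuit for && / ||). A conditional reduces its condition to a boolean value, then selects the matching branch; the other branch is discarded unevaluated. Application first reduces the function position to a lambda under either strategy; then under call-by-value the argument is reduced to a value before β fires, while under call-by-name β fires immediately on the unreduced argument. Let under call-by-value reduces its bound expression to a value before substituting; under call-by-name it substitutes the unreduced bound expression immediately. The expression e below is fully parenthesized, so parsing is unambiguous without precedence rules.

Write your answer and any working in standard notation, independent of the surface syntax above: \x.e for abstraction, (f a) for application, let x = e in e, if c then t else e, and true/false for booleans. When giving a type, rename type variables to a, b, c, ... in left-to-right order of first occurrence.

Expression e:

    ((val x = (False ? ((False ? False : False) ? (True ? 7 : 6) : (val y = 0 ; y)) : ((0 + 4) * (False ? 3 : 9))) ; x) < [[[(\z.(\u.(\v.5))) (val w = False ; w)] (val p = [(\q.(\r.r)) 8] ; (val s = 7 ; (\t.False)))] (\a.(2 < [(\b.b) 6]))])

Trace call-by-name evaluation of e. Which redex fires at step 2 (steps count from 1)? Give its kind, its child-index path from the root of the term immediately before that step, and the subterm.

Trace:
step 0: ((let x = (if false then (if (if false then false else false) then (if true then 7 else 6) else (let y = 0 in y)) else ((0 + 4) * (if false then 3 else 9))) in x) < ((((\z.(\u.(\v.5))) (let w = false in w)) (let p = ((\q.(\r.r)) 8) in (let s = 7 in (\t.false)))) (\a.(2 < ((\b.b) 6)))))
step 1: [let@0] ((if false then (if (if false then false else false) then (if true then 7 else 6) else (let y = 0 in y)) else ((0 + 4) * (if false then 3 else 9))) < ((((\z.(\u.(\v.5))) (let w = false in w)) (let p = ((\q.(\r.r)) 8) in (let s = 7 in (\t.false)))) (\a.(2 < ((\b.b) 6)))))
step 2: [if@0] (((0 + 4) * (if false then 3 else 9)) < ((((\z.(\u.(\v.5))) (let w = false in w)) (let p = ((\q.(\r.r)) 8) in (let s = 7 in (\t.false)))) (\a.(2 < ((\b.b) 6)))))

Answer: if at 0 : (if false then (if (if false then false else false) then (if true then 7 else 6) else (let y = 0 in y)) else ((0 + 4) * (if false then 3 else 9)))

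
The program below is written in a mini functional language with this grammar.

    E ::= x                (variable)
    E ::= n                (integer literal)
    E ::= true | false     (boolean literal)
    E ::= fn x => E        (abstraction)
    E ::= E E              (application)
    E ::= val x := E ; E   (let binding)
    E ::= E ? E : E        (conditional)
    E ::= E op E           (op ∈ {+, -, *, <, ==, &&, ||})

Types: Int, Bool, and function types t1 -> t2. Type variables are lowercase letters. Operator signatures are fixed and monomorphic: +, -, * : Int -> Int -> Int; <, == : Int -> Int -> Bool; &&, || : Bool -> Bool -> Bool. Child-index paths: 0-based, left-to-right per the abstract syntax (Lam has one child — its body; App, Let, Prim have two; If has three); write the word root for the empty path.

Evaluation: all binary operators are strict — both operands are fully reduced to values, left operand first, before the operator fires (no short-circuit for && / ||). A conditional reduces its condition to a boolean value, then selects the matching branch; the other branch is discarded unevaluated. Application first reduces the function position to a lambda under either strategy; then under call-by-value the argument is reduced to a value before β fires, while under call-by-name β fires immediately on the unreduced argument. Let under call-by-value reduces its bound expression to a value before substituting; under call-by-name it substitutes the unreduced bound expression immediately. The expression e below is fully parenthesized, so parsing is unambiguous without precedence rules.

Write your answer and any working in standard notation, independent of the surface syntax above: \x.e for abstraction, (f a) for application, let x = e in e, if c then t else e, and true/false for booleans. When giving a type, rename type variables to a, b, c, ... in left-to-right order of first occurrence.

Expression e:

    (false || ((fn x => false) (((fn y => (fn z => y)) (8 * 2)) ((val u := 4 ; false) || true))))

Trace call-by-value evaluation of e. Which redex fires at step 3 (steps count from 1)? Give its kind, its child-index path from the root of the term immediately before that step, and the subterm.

Answer: let at 1.1.1.0 : (let u = 4 in false)

Derivation:
step 0: (false || ((\x.false) (((\y.(\z.y)) (8 * 2)) ((let u = 4 in false) || true))))
step 1: [delta@1.1.0.1] (false || ((\x.false) (((\y.(\z.y)) 16) ((let u = 4 in false) || true))))
step 2: [beta@1.1.0] (false || ((\x.false) ((\z.16) ((let u = 4 in false) || true))))
step 3: [let@1.1.1.0] (false || ((\x.false) ((\z.16) (false || true))))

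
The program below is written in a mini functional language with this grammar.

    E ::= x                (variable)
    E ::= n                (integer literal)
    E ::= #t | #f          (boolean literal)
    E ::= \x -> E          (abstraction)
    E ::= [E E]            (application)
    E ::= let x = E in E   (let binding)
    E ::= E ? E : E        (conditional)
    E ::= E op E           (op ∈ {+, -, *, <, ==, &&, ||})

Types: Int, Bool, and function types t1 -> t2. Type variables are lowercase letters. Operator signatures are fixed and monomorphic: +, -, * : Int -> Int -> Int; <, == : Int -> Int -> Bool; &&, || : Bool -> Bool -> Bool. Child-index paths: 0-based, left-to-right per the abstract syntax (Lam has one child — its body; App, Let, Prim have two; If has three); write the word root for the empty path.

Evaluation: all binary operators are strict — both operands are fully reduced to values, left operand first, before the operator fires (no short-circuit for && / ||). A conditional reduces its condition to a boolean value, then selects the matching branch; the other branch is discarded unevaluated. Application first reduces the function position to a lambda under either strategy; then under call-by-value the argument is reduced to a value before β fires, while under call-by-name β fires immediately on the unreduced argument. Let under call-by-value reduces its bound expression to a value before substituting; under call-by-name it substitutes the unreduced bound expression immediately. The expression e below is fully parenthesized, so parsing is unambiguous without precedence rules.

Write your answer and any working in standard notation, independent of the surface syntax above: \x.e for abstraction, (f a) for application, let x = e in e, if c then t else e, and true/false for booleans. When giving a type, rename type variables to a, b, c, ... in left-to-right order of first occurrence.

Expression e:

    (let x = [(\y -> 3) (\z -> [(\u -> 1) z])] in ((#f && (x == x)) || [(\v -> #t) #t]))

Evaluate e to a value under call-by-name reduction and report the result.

Answer: true

Working:
step 0: (let x = ((\y.3) (\z.((\u.1) z))) in ((false && (x == x)) || ((\v.true) true)))
step 1: [let@root] ((false && (((\y.3) (\z.((\u.1) z))) == ((\y.3) (\z.((\u.1) z))))) || ((\v.true) true))
step 2: [beta@0.1.0] ((false && (3 == ((\y.3) (\z.((\u.1) z))))) || ((\v.true) true))
step 3: [beta@0.1.1] ((false && (3 == 3)) || ((\v.true) true))
step 4: [delta@0.1] ((false && true) || ((\v.true) true))
step 5: [delta@0] (false || ((\v.true) true))
step 6: [beta@1] (false || true)
step 7: [delta@root] true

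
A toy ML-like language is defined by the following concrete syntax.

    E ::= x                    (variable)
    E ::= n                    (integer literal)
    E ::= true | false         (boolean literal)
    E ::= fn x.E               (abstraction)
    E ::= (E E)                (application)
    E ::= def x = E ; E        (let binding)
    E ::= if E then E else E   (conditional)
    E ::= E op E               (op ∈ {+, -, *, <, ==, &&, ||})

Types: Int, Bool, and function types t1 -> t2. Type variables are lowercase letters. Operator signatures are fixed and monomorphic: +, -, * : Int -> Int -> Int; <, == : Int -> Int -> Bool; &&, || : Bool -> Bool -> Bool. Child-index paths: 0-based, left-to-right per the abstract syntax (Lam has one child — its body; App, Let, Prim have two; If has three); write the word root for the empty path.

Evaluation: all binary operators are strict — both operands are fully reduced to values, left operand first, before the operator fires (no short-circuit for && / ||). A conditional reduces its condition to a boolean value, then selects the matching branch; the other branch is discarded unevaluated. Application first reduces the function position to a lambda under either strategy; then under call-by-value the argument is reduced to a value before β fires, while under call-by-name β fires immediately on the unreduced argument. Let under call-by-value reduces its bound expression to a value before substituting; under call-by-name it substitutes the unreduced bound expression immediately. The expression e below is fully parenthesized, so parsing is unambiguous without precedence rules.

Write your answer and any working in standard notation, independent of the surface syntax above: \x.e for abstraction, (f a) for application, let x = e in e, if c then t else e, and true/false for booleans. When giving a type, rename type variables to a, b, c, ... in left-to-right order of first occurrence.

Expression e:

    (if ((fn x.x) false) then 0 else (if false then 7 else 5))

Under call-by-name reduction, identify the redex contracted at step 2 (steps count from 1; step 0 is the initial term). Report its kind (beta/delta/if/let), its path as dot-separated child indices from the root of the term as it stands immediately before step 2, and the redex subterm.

Working:
step 0: (if ((\x.x) false) then 0 else (if false then 7 else 5))
step 1: [beta@0] (if false then 0 else (if false then 7 else 5))
step 2: [if@root] (if false then 7 else 5)

Answer: if at root : (if false then 0 else (if false then 7 else 5))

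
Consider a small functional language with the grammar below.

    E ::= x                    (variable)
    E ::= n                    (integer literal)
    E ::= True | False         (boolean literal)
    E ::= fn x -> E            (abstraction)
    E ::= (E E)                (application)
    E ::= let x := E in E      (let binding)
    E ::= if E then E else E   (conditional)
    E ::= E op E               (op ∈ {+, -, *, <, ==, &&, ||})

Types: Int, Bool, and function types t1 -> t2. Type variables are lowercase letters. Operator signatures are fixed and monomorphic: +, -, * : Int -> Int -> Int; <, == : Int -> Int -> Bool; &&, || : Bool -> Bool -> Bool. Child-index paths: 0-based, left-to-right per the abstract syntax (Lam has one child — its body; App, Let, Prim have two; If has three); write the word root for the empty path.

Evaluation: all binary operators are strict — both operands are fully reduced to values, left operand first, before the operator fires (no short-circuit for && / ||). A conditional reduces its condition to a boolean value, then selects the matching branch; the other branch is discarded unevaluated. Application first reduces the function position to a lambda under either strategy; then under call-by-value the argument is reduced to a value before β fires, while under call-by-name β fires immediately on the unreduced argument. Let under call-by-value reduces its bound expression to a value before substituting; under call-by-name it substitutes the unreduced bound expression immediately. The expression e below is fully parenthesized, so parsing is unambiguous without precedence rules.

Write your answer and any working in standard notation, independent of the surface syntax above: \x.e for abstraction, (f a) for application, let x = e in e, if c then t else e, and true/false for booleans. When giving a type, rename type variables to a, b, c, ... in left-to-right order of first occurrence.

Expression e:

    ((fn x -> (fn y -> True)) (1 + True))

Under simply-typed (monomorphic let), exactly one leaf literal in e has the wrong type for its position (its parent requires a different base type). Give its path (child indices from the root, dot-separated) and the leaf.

Derivation:
\y._ : b -> Bool
\x._ : a -> b -> Bool
  unify Int ~ Int
  unify Bool ~ Int
  FAIL: mismatch Bool ~ Int

Answer: 1.1 : true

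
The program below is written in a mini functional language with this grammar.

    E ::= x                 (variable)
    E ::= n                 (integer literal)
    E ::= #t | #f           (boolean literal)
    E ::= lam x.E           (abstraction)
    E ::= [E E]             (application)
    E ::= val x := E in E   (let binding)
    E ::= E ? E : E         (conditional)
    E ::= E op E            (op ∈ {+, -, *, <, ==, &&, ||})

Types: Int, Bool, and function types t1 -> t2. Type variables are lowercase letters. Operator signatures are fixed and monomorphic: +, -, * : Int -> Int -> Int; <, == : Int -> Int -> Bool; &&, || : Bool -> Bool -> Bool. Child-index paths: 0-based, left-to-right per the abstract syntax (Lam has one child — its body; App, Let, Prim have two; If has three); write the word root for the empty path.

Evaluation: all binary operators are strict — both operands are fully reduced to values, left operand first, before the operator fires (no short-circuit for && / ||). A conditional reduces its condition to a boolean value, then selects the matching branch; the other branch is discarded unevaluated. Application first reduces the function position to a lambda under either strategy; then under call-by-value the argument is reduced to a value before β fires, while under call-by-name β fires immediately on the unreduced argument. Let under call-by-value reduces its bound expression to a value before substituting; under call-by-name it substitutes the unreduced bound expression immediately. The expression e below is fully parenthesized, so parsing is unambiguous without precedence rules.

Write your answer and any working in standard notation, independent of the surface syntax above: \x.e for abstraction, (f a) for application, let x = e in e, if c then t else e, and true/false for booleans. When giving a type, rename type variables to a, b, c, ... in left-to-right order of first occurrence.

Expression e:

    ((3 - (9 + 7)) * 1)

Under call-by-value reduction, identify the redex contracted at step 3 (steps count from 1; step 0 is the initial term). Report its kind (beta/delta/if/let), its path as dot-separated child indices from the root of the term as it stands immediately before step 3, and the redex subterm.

Answer: delta at root : (-13 * 1)

Trace:
step 0: ((3 - (9 + 7)) * 1)
step 1: [delta@0.1] ((3 - 16) * 1)
step 2: [delta@0] (-13 * 1)
step 3: [delta@root] -13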